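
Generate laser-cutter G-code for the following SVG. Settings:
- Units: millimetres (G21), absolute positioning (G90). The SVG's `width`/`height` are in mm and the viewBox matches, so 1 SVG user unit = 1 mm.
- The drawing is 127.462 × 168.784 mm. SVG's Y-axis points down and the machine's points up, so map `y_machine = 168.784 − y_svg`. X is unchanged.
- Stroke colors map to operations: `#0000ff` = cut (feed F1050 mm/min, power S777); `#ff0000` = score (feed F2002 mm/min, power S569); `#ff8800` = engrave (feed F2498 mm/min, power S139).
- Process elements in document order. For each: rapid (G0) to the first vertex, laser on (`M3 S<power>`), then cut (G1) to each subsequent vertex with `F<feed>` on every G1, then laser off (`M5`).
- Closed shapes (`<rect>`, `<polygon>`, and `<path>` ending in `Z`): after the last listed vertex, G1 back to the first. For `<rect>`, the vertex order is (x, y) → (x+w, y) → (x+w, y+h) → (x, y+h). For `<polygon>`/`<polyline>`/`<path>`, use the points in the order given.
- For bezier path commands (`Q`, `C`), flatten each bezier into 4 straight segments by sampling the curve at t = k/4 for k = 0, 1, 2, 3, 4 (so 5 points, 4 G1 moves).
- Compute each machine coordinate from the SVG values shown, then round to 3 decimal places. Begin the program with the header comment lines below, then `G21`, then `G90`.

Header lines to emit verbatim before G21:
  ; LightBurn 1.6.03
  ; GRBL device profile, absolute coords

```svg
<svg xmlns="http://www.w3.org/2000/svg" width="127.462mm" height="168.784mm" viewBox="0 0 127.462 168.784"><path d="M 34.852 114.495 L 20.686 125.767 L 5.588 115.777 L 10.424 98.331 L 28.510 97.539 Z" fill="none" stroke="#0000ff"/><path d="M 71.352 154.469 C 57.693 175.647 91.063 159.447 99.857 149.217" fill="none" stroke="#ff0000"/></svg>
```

1 u = 1 mm; y_m = 168.784 − y.

[1] `<path>` regular polygon, #0000ff→cut S777 F1050: (34.852,54.289) → (20.686,43.017) → (5.588,53.007) → (10.424,70.453) → (28.510,71.245) → (34.852,54.289) (closed)

[2] `<path>` cubic bezier, #ff0000→score S569 F2002: (71.352,14.315) → (68.807,4.763) → (77.185,5.163) → (89.772,11.452) → (99.857,19.567)

; LightBurn 1.6.03
; GRBL device profile, absolute coords
G21
G90
G0 X34.852 Y54.289
M3 S777
G1 X20.686 Y43.017 F1050
G1 X5.588 Y53.007 F1050
G1 X10.424 Y70.453 F1050
G1 X28.510 Y71.245 F1050
G1 X34.852 Y54.289 F1050
M5
G0 X71.352 Y14.315
M3 S569
G1 X68.807 Y4.763 F2002
G1 X77.185 Y5.163 F2002
G1 X89.772 Y11.452 F2002
G1 X99.857 Y19.567 F2002
M5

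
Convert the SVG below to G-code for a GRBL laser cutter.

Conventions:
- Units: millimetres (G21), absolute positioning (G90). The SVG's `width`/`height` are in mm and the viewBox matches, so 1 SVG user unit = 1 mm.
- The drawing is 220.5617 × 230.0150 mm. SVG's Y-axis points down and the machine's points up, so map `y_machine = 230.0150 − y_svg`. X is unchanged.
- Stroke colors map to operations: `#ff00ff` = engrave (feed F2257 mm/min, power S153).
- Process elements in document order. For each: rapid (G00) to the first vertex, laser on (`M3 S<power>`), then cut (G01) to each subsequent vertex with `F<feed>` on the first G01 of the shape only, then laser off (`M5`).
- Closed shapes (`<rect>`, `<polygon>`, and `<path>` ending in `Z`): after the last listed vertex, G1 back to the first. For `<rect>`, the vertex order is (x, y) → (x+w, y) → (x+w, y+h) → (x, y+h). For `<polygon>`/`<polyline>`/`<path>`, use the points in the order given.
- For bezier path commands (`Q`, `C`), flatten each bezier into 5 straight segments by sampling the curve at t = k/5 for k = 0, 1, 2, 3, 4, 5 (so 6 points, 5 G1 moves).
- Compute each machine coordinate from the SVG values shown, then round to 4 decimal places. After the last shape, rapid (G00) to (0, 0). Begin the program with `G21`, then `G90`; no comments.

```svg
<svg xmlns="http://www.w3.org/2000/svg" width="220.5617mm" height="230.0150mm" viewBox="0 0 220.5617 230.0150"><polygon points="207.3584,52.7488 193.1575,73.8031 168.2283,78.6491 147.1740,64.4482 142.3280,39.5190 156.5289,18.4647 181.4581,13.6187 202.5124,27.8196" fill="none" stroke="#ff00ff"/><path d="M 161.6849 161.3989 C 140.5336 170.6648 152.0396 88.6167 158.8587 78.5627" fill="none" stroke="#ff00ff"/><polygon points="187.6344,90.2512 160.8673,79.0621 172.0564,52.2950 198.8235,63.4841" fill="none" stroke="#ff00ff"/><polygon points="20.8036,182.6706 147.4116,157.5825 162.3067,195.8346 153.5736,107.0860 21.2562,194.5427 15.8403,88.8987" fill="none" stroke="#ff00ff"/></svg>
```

Since the viewBox matches the mm dimensions, user units are millimetres directly. The only transform is the Y-flip y_m = 230.0150 − y_svg.

Shape 1 is a regular polygon drawn with `<polygon>`. Its stroke #ff00ff means engrave at S153, F2257. After flipping Y the toolpath is (207.3584,177.2662) → (193.1575,156.2119) → (168.2283,151.3659) → (147.1740,165.5668) → (142.3280,190.4960) → (156.5289,211.5503) → (181.4581,216.3963) → (202.5124,202.1954) → (207.3584,177.2662), returning to the start.

Shape 2 is a cubic bezier drawn with `<path>`. Its stroke #ff00ff means engrave at S153, F2257. After flipping Y the toolpath is (161.6849,68.6161) → (152.6142,72.7078) → (149.5888,90.8760) → (150.8161,115.2821) → (154.5036,138.0871) → (158.8587,151.4523).

Shape 3 is a regular polygon drawn with `<polygon>`. Its stroke #ff00ff means engrave at S153, F2257. After flipping Y the toolpath is (187.6344,139.7638) → (160.8673,150.9529) → (172.0564,177.7200) → (198.8235,166.5309) → (187.6344,139.7638), returning to the start.

Shape 4 is a closed polygon drawn with `<polygon>`. Its stroke #ff00ff means engrave at S153, F2257. After flipping Y the toolpath is (20.8036,47.3444) → (147.4116,72.4325) → (162.3067,34.1804) → (153.5736,122.9290) → (21.2562,35.4723) → (15.8403,141.1163) → (20.8036,47.3444), returning to the start.

G21
G90
G00 X207.3584 Y177.2662
M3 S153
G01 X193.1575 Y156.2119 F2257
G01 X168.2283 Y151.3659
G01 X147.1740 Y165.5668
G01 X142.3280 Y190.4960
G01 X156.5289 Y211.5503
G01 X181.4581 Y216.3963
G01 X202.5124 Y202.1954
G01 X207.3584 Y177.2662
M5
G00 X161.6849 Y68.6161
M3 S153
G01 X152.6142 Y72.7078 F2257
G01 X149.5888 Y90.8760
G01 X150.8161 Y115.2821
G01 X154.5036 Y138.0871
G01 X158.8587 Y151.4523
M5
G00 X187.6344 Y139.7638
M3 S153
G01 X160.8673 Y150.9529 F2257
G01 X172.0564 Y177.7200
G01 X198.8235 Y166.5309
G01 X187.6344 Y139.7638
M5
G00 X20.8036 Y47.3444
M3 S153
G01 X147.4116 Y72.4325 F2257
G01 X162.3067 Y34.1804
G01 X153.5736 Y122.9290
G01 X21.2562 Y35.4723
G01 X15.8403 Y141.1163
G01 X20.8036 Y47.3444
M5
G00 X0.0000 Y0.0000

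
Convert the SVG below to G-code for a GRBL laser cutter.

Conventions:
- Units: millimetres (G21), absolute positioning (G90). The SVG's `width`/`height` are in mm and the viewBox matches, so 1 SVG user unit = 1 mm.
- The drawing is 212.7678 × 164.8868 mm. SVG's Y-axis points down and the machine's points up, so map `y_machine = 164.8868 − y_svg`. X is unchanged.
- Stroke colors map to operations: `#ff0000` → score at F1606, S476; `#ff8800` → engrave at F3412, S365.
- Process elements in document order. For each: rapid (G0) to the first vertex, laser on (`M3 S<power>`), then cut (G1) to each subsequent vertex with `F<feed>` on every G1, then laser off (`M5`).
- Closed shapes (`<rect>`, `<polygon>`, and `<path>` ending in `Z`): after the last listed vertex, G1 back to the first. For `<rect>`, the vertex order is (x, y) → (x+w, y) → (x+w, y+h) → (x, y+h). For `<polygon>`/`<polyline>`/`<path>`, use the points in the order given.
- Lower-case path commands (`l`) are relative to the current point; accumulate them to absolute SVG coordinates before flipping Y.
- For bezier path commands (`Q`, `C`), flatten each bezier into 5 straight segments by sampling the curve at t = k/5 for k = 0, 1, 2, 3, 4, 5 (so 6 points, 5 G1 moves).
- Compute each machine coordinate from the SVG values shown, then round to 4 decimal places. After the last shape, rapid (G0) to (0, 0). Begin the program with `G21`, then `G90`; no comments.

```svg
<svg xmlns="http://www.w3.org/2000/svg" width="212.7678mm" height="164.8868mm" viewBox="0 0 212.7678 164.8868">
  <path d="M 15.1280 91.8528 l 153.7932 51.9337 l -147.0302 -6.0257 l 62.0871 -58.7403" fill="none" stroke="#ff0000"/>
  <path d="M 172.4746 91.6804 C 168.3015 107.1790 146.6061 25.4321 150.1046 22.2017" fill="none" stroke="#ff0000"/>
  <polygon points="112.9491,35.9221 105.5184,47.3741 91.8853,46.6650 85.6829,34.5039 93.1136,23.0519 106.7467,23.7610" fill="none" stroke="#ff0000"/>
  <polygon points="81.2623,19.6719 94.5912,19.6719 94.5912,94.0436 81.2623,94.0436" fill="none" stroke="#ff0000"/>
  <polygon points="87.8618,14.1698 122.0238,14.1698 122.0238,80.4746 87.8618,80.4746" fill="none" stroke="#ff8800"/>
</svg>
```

G21
G90
G0 X15.1280 Y73.0340
M3 S476
G1 X168.9212 Y21.1003 F1606
G1 X21.8910 Y27.1260 F1606
G1 X83.9781 Y85.8663 F1606
M5
G0 X172.4746 Y73.2064
M3 S476
G1 X168.2098 Y74.1706 F1606
G1 X161.7900 Y90.0372 F1606
G1 X155.2656 Y112.3695 F1606
G1 X150.6870 Y132.7310 F1606
G1 X150.1046 Y142.6851 F1606
M5
G0 X112.9491 Y128.9647
M3 S476
G1 X105.5184 Y117.5127 F1606
G1 X91.8853 Y118.2218 F1606
G1 X85.6829 Y130.3829 F1606
G1 X93.1136 Y141.8349 F1606
G1 X106.7467 Y141.1258 F1606
G1 X112.9491 Y128.9647 F1606
M5
G0 X81.2623 Y145.2149
M3 S476
G1 X94.5912 Y145.2149 F1606
G1 X94.5912 Y70.8432 F1606
G1 X81.2623 Y70.8432 F1606
G1 X81.2623 Y145.2149 F1606
M5
G0 X87.8618 Y150.7170
M3 S365
G1 X122.0238 Y150.7170 F3412
G1 X122.0238 Y84.4122 F3412
G1 X87.8618 Y84.4122 F3412
G1 X87.8618 Y150.7170 F3412
M5
G0 X0.0000 Y0.0000

Since the viewBox matches the mm dimensions, user units are millimetres directly. The only transform is the Y-flip y_m = 164.8868 − y_svg.

Shape 1 is a open polyline drawn with `<path>`. Its stroke #ff0000 means score at S476, F1606. After flipping Y the toolpath is (15.1280,73.0340) → (168.9212,21.1003) → (21.8910,27.1260) → (83.9781,85.8663).

Shape 2 is a cubic bezier drawn with `<path>`. Its stroke #ff0000 means score at S476, F1606. After flipping Y the toolpath is (172.4746,73.2064) → (168.2098,74.1706) → (161.7900,90.0372) → (155.2656,112.3695) → (150.6870,132.7310) → (150.1046,142.6851).

Shape 3 is a regular polygon drawn with `<polygon>`. Its stroke #ff0000 means score at S476, F1606. After flipping Y the toolpath is (112.9491,128.9647) → (105.5184,117.5127) → (91.8853,118.2218) → (85.6829,130.3829) → (93.1136,141.8349) → (106.7467,141.1258) → (112.9491,128.9647), returning to the start.

Shape 4 is a rectangle drawn with `<polygon>`. Its stroke #ff0000 means score at S476, F1606. After flipping Y the toolpath is (81.2623,145.2149) → (94.5912,145.2149) → (94.5912,70.8432) → (81.2623,70.8432) → (81.2623,145.2149), returning to the start.

Shape 5 is a rectangle drawn with `<polygon>`. Its stroke #ff8800 means engrave at S365, F3412. After flipping Y the toolpath is (87.8618,150.7170) → (122.0238,150.7170) → (122.0238,84.4122) → (87.8618,84.4122) → (87.8618,150.7170), returning to the start.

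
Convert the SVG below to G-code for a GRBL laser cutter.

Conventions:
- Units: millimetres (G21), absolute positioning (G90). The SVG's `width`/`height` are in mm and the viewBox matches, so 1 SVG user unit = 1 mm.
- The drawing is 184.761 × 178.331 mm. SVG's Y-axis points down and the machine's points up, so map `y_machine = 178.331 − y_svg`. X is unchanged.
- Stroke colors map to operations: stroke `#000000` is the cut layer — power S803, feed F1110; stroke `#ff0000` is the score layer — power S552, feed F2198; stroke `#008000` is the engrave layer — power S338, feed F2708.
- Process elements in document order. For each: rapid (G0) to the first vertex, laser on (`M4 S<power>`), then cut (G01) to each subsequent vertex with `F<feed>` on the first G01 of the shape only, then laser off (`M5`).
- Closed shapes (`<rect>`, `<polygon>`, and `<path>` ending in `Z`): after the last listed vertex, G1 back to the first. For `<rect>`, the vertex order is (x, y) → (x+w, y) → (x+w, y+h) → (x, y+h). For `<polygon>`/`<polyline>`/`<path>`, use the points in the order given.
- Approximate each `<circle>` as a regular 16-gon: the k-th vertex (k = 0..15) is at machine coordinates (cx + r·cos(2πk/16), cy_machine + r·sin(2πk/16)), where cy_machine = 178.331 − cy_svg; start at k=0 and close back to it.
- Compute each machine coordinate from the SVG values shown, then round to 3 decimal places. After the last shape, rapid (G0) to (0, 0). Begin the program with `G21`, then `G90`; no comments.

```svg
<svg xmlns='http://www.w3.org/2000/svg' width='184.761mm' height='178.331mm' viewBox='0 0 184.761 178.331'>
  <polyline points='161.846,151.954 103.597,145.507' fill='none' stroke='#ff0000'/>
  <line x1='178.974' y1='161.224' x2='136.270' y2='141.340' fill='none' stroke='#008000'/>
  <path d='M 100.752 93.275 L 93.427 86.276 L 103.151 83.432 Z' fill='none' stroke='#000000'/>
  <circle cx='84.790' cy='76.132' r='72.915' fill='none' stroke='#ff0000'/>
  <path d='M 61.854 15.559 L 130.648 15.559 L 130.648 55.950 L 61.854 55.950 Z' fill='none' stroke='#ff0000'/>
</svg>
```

G21
G90
G0 X161.846 Y26.377
M4 S552
G01 X103.597 Y32.824 F2198
M5
G0 X178.974 Y17.107
M4 S338
G01 X136.270 Y36.991 F2708
M5
G0 X100.752 Y85.056
M4 S803
G01 X93.427 Y92.055 F1110
G01 X103.151 Y94.899
G01 X100.752 Y85.056
M5
G0 X157.705 Y102.199
M4 S552
G01 X152.155 Y130.102 F2198
G01 X136.349 Y153.758
G01 X112.693 Y169.564
G01 X84.790 Y175.114
G01 X56.887 Y169.564
G01 X33.231 Y153.758
G01 X17.425 Y130.102
G01 X11.875 Y102.199
G01 X17.425 Y74.296
G01 X33.231 Y50.640
G01 X56.887 Y34.834
G01 X84.790 Y29.284
G01 X112.693 Y34.834
G01 X136.349 Y50.640
G01 X152.155 Y74.296
G01 X157.705 Y102.199
M5
G0 X61.854 Y162.772
M4 S552
G01 X130.648 Y162.772 F2198
G01 X130.648 Y122.381
G01 X61.854 Y122.381
G01 X61.854 Y162.772
M5
G0 X0.000 Y0.000

Since the viewBox matches the mm dimensions, user units are millimetres directly. The only transform is the Y-flip y_m = 178.331 − y_svg.

Shape 1 is a line segment drawn with `<polyline>`. Its stroke #ff0000 means score at S552, F2198. After flipping Y the toolpath is (161.846,26.377) → (103.597,32.824).

Shape 2 is a line segment drawn with `<line>`. Its stroke #008000 means engrave at S338, F2708. After flipping Y the toolpath is (178.974,17.107) → (136.270,36.991).

Shape 3 is a regular polygon drawn with `<path>`. Its stroke #000000 means cut at S803, F1110. After flipping Y the toolpath is (100.752,85.056) → (93.427,92.055) → (103.151,94.899) → (100.752,85.056), returning to the start.

Shape 4 is a circle drawn with `<circle>`. Its stroke #ff0000 means score at S552, F2198. After flipping Y the toolpath is (157.705,102.199) → (152.155,130.102) → (136.349,153.758) → (112.693,169.564) → (84.790,175.114) → (56.887,169.564) → (33.231,153.758) → (17.425,130.102) → (11.875,102.199) → (17.425,74.296) → (33.231,50.640) → (56.887,34.834) → (84.790,29.284) → (112.693,34.834) → (136.349,50.640) → (152.155,74.296) → (157.705,102.199), returning to the start.

Shape 5 is a rectangle drawn with `<path>`. Its stroke #ff0000 means score at S552, F2198. After flipping Y the toolpath is (61.854,162.772) → (130.648,162.772) → (130.648,122.381) → (61.854,122.381) → (61.854,162.772), returning to the start.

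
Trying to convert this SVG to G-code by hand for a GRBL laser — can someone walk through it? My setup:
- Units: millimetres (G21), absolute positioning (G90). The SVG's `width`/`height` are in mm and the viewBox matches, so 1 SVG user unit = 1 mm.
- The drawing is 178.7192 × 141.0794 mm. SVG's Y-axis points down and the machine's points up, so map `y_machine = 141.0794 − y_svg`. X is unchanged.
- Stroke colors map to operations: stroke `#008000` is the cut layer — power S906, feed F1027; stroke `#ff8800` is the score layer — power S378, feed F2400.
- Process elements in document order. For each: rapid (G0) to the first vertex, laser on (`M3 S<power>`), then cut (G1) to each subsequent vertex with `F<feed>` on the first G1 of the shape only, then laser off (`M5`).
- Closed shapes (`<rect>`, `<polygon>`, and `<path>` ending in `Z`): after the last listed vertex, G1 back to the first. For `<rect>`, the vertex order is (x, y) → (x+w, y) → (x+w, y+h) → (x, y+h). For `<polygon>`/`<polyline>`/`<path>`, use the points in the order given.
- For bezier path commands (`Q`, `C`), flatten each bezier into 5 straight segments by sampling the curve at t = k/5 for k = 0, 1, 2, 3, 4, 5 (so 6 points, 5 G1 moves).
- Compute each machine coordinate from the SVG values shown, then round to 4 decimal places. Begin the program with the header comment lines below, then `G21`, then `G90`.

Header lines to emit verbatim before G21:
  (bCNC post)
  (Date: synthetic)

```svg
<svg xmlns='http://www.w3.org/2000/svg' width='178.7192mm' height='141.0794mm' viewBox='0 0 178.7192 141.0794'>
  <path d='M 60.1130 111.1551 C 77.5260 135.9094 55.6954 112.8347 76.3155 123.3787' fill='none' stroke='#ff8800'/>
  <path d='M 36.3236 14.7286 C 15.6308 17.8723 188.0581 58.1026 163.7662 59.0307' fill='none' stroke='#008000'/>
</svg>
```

(bCNC post)
(Date: synthetic)
G21
G90
G0 X60.1130 Y29.9243
M3 S378
G1 X66.5051 Y20.1596 F2400
G1 X67.4001 Y17.9644
G1 X66.7193 Y19.4292
G1 X68.3840 Y20.6444
G1 X76.3155 Y17.7007
M5
G0 X36.3236 Y126.3508
M3 S906
G1 X43.9636 Y120.6253 F1027
G1 X79.2402 Y109.6657
G1 X123.4410 Y97.1386
G1 X157.8538 Y86.7107
G1 X163.7662 Y82.0487
M5

1 u = 1 mm; y_m = 141.0794 − y.

[1] `<path>` cubic bezier, #ff8800→score S378 F2400: (60.1130,29.9243) → (66.5051,20.1596) → (67.4001,17.9644) → (66.7193,19.4292) → (68.3840,20.6444) → (76.3155,17.7007)

[2] `<path>` cubic bezier, #008000→cut S906 F1027: (36.3236,126.3508) → (43.9636,120.6253) → (79.2402,109.6657) → (123.4410,97.1386) → (157.8538,86.7107) → (163.7662,82.0487)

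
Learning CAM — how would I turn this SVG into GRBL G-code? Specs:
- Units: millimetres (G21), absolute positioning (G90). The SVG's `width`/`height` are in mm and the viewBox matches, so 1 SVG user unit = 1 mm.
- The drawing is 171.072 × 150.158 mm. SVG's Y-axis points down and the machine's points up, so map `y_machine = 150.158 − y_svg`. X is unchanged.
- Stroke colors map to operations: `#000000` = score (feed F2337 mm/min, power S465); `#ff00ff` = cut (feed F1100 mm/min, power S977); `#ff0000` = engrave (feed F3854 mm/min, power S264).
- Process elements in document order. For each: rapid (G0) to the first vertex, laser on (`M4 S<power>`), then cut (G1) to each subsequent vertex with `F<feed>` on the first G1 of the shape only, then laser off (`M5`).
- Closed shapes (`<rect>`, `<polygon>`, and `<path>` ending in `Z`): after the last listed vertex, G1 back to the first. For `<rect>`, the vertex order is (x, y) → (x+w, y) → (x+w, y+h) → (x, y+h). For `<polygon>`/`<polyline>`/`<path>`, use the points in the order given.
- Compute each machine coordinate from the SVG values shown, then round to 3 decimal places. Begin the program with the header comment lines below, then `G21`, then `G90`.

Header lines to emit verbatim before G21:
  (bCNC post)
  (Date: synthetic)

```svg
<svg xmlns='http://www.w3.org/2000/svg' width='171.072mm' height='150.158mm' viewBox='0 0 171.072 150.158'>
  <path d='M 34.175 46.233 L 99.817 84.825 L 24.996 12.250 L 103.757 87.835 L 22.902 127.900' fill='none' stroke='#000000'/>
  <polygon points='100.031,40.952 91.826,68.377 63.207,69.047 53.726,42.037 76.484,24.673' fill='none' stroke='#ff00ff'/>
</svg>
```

viewBox `0 0 171.072 150.158` with mm width/height → 1 unit = 1 mm. Flip: y_m = 150.158 − y_svg.

**Shape 1** — `<path>` open polyline, stroke `#000000` → score (S465, F2337). Machine vertices: (34.175,103.925) → (99.817,65.333) → (24.996,137.908) → (103.757,62.323) → (22.902,22.258). Open path.

**Shape 2** — `<polygon>` regular polygon, stroke `#ff00ff` → cut (S977, F1100). Machine vertices: (100.031,109.206) → (91.826,81.781) → (63.207,81.111) → (53.726,108.121) → (76.484,125.485) → (100.031,109.206). Closed: final G1 returns to the first vertex.

(bCNC post)
(Date: synthetic)
G21
G90
G0 X34.175 Y103.925
M4 S465
G1 X99.817 Y65.333 F2337
G1 X24.996 Y137.908
G1 X103.757 Y62.323
G1 X22.902 Y22.258
M5
G0 X100.031 Y109.206
M4 S977
G1 X91.826 Y81.781 F1100
G1 X63.207 Y81.111
G1 X53.726 Y108.121
G1 X76.484 Y125.485
G1 X100.031 Y109.206
M5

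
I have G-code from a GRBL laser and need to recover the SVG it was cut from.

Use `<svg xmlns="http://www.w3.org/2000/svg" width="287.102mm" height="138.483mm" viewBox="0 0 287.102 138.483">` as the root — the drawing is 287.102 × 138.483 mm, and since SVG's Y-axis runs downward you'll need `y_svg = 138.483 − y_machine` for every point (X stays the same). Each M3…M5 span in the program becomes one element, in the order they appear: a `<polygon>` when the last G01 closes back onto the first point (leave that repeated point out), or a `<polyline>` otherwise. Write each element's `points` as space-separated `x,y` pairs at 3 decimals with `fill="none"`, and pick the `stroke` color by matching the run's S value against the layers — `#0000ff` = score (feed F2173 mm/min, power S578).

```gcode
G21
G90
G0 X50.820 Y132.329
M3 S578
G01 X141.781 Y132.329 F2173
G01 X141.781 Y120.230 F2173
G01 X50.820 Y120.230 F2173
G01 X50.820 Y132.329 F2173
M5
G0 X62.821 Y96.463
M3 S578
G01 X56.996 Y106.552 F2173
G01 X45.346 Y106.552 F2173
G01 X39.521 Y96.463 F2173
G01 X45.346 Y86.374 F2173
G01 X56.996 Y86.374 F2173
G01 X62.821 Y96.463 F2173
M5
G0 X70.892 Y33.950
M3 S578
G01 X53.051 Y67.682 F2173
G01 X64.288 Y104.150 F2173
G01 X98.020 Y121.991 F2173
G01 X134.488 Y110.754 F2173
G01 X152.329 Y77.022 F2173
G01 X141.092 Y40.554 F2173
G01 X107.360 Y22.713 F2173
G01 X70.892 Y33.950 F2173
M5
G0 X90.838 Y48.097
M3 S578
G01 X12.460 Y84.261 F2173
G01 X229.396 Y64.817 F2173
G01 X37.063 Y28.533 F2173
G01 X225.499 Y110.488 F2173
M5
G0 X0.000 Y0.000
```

Machine Y-up, SVG Y-down with viewBox height 138.483, so y_svg = 138.483 − y_machine; X carries over. Every run uses S578, so all elements get stroke `#0000ff` (score).

Run 1: The run returns to its start, so emit a `<polygon>` with points (Y-flipped): 50.820,6.154 141.781,6.154 141.781,18.253 50.820,18.253.

Run 2: The run returns to its start, so emit a `<polygon>` with points (Y-flipped): 62.821,42.020 56.996,31.931 45.346,31.931 39.521,42.020 45.346,52.109 56.996,52.109.

Run 3: The run returns to its start, so emit a `<polygon>` with points (Y-flipped): 70.892,104.533 53.051,70.801 64.288,34.333 98.020,16.492 134.488,27.729 152.329,61.461 141.092,97.929 107.360,115.770.

Run 4: The run is open, so emit a `<polyline>` with points (Y-flipped): 90.838,90.386 12.460,54.222 229.396,73.666 37.063,109.950 225.499,27.995.

<svg xmlns="http://www.w3.org/2000/svg" width="287.102mm" height="138.483mm" viewBox="0 0 287.102 138.483">
  <polygon points="50.820,6.154 141.781,6.154 141.781,18.253 50.820,18.253" fill="none" stroke="#0000ff"/>
  <polygon points="62.821,42.020 56.996,31.931 45.346,31.931 39.521,42.020 45.346,52.109 56.996,52.109" fill="none" stroke="#0000ff"/>
  <polygon points="70.892,104.533 53.051,70.801 64.288,34.333 98.020,16.492 134.488,27.729 152.329,61.461 141.092,97.929 107.360,115.770" fill="none" stroke="#0000ff"/>
  <polyline points="90.838,90.386 12.460,54.222 229.396,73.666 37.063,109.950 225.499,27.995" fill="none" stroke="#0000ff"/>
</svg>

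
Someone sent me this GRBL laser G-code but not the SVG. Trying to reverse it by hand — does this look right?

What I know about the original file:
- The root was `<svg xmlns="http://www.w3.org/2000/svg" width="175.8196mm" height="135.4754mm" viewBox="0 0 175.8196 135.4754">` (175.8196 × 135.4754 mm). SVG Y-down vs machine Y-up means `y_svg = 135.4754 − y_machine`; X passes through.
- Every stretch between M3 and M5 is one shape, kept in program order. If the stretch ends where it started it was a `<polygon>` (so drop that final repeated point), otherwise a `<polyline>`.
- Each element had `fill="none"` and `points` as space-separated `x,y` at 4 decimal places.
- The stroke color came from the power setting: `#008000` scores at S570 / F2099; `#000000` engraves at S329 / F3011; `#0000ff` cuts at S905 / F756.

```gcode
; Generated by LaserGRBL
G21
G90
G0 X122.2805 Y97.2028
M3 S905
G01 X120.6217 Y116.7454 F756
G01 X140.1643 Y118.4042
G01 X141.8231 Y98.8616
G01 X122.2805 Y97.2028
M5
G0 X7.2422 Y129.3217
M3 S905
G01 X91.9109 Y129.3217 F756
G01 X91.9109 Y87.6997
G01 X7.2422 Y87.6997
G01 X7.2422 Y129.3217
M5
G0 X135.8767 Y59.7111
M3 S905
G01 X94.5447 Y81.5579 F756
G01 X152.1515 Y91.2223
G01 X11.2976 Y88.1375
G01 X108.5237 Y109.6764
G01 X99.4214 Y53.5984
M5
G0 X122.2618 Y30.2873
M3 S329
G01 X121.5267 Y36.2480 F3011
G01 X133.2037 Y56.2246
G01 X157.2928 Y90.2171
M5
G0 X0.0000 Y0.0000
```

Each laser-on run becomes one SVG element. Flip Y back into SVG space with y_svg = 135.4754 − y_machine.

Run 1: power S905 maps to stroke `#0000ff` (cut). The run returns to its start, so emit a `<polygon>` with points (Y-flipped): 122.2805,38.2726 120.6217,18.7300 140.1643,17.0712 141.8231,36.6138.

Run 2: power S905 maps to stroke `#0000ff` (cut). The run returns to its start, so emit a `<polygon>` with points (Y-flipped): 7.2422,6.1537 91.9109,6.1537 91.9109,47.7757 7.2422,47.7757.

Run 3: the run's S905 means `#0000ff` (cut). The run is open, so emit a `<polyline>` with points (Y-flipped): 135.8767,75.7643 94.5447,53.9175 152.1515,44.2531 11.2976,47.3379 108.5237,25.7990 99.4214,81.8770.

Run 4: the run's S329 means `#000000` (engrave). The run is open, so emit a `<polyline>` with points (Y-flipped): 122.2618,105.1881 121.5267,99.2274 133.2037,79.2508 157.2928,45.2583.

<svg xmlns="http://www.w3.org/2000/svg" width="175.8196mm" height="135.4754mm" viewBox="0 0 175.8196 135.4754">
  <polygon points="122.2805,38.2726 120.6217,18.7300 140.1643,17.0712 141.8231,36.6138" fill="none" stroke="#0000ff"/>
  <polygon points="7.2422,6.1537 91.9109,6.1537 91.9109,47.7757 7.2422,47.7757" fill="none" stroke="#0000ff"/>
  <polyline points="135.8767,75.7643 94.5447,53.9175 152.1515,44.2531 11.2976,47.3379 108.5237,25.7990 99.4214,81.8770" fill="none" stroke="#0000ff"/>
  <polyline points="122.2618,105.1881 121.5267,99.2274 133.2037,79.2508 157.2928,45.2583" fill="none" stroke="#000000"/>
</svg>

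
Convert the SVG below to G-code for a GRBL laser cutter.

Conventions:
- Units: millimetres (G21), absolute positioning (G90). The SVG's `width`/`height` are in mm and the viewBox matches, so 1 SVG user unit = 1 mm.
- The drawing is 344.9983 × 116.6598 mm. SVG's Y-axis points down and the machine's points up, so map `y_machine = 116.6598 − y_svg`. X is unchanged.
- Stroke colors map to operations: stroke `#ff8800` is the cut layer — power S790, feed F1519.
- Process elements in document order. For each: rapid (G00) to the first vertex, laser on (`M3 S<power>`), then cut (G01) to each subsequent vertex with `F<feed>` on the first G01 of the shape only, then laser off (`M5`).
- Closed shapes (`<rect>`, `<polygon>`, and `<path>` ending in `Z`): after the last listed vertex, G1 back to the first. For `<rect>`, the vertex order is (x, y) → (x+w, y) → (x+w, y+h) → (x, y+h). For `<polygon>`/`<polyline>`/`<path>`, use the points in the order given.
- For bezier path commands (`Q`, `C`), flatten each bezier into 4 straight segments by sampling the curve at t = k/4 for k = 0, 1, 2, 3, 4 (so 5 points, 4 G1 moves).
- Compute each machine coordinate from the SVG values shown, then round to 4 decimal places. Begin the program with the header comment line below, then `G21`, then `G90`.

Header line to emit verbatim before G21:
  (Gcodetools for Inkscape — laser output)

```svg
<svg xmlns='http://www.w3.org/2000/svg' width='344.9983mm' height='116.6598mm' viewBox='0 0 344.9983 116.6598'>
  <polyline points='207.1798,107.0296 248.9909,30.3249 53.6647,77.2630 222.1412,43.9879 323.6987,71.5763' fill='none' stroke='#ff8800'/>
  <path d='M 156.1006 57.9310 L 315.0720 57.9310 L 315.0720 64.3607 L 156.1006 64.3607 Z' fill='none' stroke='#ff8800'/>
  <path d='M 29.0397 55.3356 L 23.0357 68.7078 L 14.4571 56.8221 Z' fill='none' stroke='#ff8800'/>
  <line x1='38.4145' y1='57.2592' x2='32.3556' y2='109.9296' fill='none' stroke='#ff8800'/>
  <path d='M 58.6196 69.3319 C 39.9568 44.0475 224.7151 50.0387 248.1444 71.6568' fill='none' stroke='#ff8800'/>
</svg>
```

(Gcodetools for Inkscape — laser output)
G21
G90
G00 X207.1798 Y9.6302
M3 S790
G01 X248.9909 Y86.3349 F1519
G01 X53.6647 Y39.3968
G01 X222.1412 Y72.6719
G01 X323.6987 Y45.0835
M5
G00 X156.1006 Y58.7288
M3 S790
G01 X315.0720 Y58.7288 F1519
G01 X315.0720 Y52.2991
G01 X156.1006 Y52.2991
G01 X156.1006 Y58.7288
M5
G00 X29.0397 Y61.3242
M3 S790
G01 X23.0357 Y47.9520 F1519
G01 X14.4571 Y59.8377
G01 X29.0397 Y61.3242
M5
G00 X38.4145 Y59.4006
M3 S790
G01 X32.3556 Y6.7302 F1519
M5
G00 X58.6196 Y47.3279
M3 S790
G01 X77.0647 Y60.6715 F1519
G01 X137.5975 Y63.7539
G01 X206.0225 Y58.0420
G01 X248.1444 Y45.0030
M5

Since the viewBox matches the mm dimensions, user units are millimetres directly. The only transform is the Y-flip y_m = 116.6598 − y_svg.

Shape 1 is a open polyline drawn with `<polyline>`. Its stroke #ff8800 means cut at S790, F1519. After flipping Y the toolpath is (207.1798,9.6302) → (248.9909,86.3349) → (53.6647,39.3968) → (222.1412,72.6719) → (323.6987,45.0835).

Shape 2 is a rectangle drawn with `<path>`. Its stroke #ff8800 means cut at S790, F1519. After flipping Y the toolpath is (156.1006,58.7288) → (315.0720,58.7288) → (315.0720,52.2991) → (156.1006,52.2991) → (156.1006,58.7288), returning to the start.

Shape 3 is a regular polygon drawn with `<path>`. Its stroke #ff8800 means cut at S790, F1519. After flipping Y the toolpath is (29.0397,61.3242) → (23.0357,47.9520) → (14.4571,59.8377) → (29.0397,61.3242), returning to the start.

Shape 4 is a line segment drawn with `<line>`. Its stroke #ff8800 means cut at S790, F1519. After flipping Y the toolpath is (38.4145,59.4006) → (32.3556,6.7302).

Shape 5 is a cubic bezier drawn with `<path>`. Its stroke #ff8800 means cut at S790, F1519. After flipping Y the toolpath is (58.6196,47.3279) → (77.0647,60.6715) → (137.5975,63.7539) → (206.0225,58.0420) → (248.1444,45.0030).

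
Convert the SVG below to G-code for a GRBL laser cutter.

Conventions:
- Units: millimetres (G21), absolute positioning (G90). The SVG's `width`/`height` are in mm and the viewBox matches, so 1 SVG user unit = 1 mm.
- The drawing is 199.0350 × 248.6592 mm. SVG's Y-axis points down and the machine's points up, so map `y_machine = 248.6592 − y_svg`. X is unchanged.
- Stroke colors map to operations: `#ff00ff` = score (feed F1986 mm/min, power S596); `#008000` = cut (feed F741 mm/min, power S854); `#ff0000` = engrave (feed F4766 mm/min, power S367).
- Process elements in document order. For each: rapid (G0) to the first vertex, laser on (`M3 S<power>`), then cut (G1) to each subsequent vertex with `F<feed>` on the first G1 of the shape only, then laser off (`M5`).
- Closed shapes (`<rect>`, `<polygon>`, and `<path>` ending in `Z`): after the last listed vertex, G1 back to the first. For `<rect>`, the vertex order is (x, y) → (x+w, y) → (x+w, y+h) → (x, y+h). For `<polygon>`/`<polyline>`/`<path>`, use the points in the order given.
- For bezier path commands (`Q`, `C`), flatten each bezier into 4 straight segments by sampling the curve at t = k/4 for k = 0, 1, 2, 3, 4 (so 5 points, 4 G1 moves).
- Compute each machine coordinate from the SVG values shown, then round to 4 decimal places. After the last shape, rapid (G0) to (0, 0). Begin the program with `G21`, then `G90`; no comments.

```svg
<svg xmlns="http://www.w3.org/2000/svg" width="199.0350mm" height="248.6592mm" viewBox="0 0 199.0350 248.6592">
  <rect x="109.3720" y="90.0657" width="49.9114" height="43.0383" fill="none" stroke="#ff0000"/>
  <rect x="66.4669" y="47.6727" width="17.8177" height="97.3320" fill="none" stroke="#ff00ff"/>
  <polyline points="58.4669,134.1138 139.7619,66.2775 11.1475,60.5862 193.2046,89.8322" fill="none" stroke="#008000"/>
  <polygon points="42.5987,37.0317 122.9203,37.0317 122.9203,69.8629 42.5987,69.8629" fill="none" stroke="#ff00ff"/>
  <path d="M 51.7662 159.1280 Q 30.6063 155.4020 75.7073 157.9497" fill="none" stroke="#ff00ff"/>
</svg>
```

G21
G90
G0 X109.3720 Y158.5935
M3 S367
G1 X159.2834 Y158.5935 F4766
G1 X159.2834 Y115.5552
G1 X109.3720 Y115.5552
G1 X109.3720 Y158.5935
M5
G0 X66.4669 Y200.9865
M3 S596
G1 X84.2846 Y200.9865 F1986
G1 X84.2846 Y103.6545
G1 X66.4669 Y103.6545
G1 X66.4669 Y200.9865
M5
G0 X58.4669 Y114.5454
M3 S854
G1 X139.7619 Y182.3817 F741
G1 X11.1475 Y188.0730
G1 X193.2046 Y158.8270
M5
G0 X42.5987 Y211.6275
M3 S596
G1 X122.9203 Y211.6275 F1986
G1 X122.9203 Y178.7963
G1 X42.5987 Y178.7963
G1 X42.5987 Y211.6275
M5
G0 X51.7662 Y89.5312
M3 S596
G1 X45.3276 Y91.0021 F1986
G1 X47.1715 Y91.6888
G1 X57.2981 Y91.5912
G1 X75.7073 Y90.7095
M5
G0 X0.0000 Y0.0000

1 u = 1 mm; y_m = 248.6592 − y.

[1] `<rect>` rectangle, #ff0000→engrave S367 F4766: (109.3720,158.5935) → (159.2834,158.5935) → (159.2834,115.5552) → (109.3720,115.5552) → (109.3720,158.5935) (closed)

[2] `<rect>` rectangle, #ff00ff→score S596 F1986: (66.4669,200.9865) → (84.2846,200.9865) → (84.2846,103.6545) → (66.4669,103.6545) → (66.4669,200.9865) (closed)

[3] `<polyline>` open polyline, #008000→cut S854 F741: (58.4669,114.5454) → (139.7619,182.3817) → (11.1475,188.0730) → (193.2046,158.8270)

[4] `<polygon>` rectangle, #ff00ff→score S596 F1986: (42.5987,211.6275) → (122.9203,211.6275) → (122.9203,178.7963) → (42.5987,178.7963) → (42.5987,211.6275) (closed)

[5] `<path>` quadratic bezier, #ff00ff→score S596 F1986: (51.7662,89.5312) → (45.3276,91.0021) → (47.1715,91.6888) → (57.2981,91.5912) → (75.7073,90.7095)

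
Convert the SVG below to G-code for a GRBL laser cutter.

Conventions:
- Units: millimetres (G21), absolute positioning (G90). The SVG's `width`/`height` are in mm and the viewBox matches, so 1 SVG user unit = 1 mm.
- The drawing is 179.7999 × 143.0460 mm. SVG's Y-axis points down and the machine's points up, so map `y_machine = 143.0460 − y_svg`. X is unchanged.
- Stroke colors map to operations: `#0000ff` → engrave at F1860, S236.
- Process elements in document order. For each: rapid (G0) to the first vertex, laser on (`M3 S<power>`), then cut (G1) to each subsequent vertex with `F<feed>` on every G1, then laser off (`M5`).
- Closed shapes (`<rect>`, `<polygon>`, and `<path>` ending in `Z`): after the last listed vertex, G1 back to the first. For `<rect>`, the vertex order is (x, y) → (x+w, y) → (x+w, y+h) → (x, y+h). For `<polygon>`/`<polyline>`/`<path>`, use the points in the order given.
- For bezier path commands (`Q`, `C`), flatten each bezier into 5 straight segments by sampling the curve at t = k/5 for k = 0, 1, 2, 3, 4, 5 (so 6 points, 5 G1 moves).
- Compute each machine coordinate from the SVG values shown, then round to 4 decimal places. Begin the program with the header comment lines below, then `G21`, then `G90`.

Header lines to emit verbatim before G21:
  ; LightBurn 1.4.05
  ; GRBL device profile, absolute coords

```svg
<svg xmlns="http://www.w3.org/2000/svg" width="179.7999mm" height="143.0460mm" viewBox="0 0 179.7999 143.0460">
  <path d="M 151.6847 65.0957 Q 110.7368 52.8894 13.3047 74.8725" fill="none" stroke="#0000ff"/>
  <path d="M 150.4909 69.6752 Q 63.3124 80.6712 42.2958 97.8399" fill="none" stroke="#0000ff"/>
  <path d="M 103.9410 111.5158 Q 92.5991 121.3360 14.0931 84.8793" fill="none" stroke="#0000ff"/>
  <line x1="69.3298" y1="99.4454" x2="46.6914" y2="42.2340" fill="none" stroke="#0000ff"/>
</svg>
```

1 u = 1 mm; y_m = 143.0460 − y.

[1] `<path>` quadratic bezier, #0000ff→engrave S236 F1860: (151.6847,77.9503) → (133.0462,81.4652) → (109.8889,82.2450) → (82.2129,80.2897) → (50.0182,75.5992) → (13.3047,68.1735)

[2] `<path>` quadratic bezier, #0000ff→engrave S236 F1860: (150.4909,73.3708) → (118.2660,68.7255) → (91.3340,63.5864) → (69.6950,57.9534) → (53.3489,51.8267) → (42.2958,45.2061)

[3] `<path>` quadratic bezier, #0000ff→engrave S236 F1860: (103.9410,31.5302) → (96.7177,29.4532) → (84.1212,31.0783) → (66.1516,36.4056) → (42.8089,45.4351) → (14.0931,58.1667)

[4] `<line>` line segment, #0000ff→engrave S236 F1860: (69.3298,43.6006) → (46.6914,100.8120)

; LightBurn 1.4.05
; GRBL device profile, absolute coords
G21
G90
G0 X151.6847 Y77.9503
M3 S236
G1 X133.0462 Y81.4652 F1860
G1 X109.8889 Y82.2450 F1860
G1 X82.2129 Y80.2897 F1860
G1 X50.0182 Y75.5992 F1860
G1 X13.3047 Y68.1735 F1860
M5
G0 X150.4909 Y73.3708
M3 S236
G1 X118.2660 Y68.7255 F1860
G1 X91.3340 Y63.5864 F1860
G1 X69.6950 Y57.9534 F1860
G1 X53.3489 Y51.8267 F1860
G1 X42.2958 Y45.2061 F1860
M5
G0 X103.9410 Y31.5302
M3 S236
G1 X96.7177 Y29.4532 F1860
G1 X84.1212 Y31.0783 F1860
G1 X66.1516 Y36.4056 F1860
G1 X42.8089 Y45.4351 F1860
G1 X14.0931 Y58.1667 F1860
M5
G0 X69.3298 Y43.6006
M3 S236
G1 X46.6914 Y100.8120 F1860
M5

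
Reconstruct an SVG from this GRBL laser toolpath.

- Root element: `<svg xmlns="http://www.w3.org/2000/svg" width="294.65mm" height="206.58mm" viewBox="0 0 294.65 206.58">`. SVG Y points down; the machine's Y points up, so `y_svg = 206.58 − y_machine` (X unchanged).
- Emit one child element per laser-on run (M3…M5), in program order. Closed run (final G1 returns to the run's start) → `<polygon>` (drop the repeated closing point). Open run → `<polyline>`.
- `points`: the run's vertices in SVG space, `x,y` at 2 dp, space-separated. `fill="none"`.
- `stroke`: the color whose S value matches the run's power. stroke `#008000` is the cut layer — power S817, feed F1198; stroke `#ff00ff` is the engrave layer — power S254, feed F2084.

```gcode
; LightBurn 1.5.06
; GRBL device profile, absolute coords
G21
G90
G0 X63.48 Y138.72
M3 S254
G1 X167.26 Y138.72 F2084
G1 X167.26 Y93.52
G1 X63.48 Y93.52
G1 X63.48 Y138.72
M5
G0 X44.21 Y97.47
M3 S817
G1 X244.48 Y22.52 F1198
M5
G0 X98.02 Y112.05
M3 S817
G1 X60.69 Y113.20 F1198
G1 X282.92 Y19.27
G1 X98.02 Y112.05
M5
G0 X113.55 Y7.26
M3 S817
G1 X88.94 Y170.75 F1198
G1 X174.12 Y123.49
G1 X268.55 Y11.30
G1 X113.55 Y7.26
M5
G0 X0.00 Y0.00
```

<svg xmlns="http://www.w3.org/2000/svg" width="294.65mm" height="206.58mm" viewBox="0 0 294.65 206.58">
  <polygon points="63.48,67.86 167.26,67.86 167.26,113.06 63.48,113.06" fill="none" stroke="#ff00ff"/>
  <polyline points="44.21,109.11 244.48,184.06" fill="none" stroke="#008000"/>
  <polygon points="98.02,94.53 60.69,93.38 282.92,187.31" fill="none" stroke="#008000"/>
  <polygon points="113.55,199.32 88.94,35.83 174.12,83.09 268.55,195.28" fill="none" stroke="#008000"/>
</svg>

y_svg = 206.58 − y_m.

[1] S254→`#ff00ff` (engrave); closed run; points: 63.48,67.86 167.26,67.86 167.26,113.06 63.48,113.06

[2] S817→`#008000` (cut); open run; points: 44.21,109.11 244.48,184.06

[3] S817→`#008000` (cut); closed run; points: 98.02,94.53 60.69,93.38 282.92,187.31

[4] S817→`#008000` (cut); closed run; points: 113.55,199.32 88.94,35.83 174.12,83.09 268.55,195.28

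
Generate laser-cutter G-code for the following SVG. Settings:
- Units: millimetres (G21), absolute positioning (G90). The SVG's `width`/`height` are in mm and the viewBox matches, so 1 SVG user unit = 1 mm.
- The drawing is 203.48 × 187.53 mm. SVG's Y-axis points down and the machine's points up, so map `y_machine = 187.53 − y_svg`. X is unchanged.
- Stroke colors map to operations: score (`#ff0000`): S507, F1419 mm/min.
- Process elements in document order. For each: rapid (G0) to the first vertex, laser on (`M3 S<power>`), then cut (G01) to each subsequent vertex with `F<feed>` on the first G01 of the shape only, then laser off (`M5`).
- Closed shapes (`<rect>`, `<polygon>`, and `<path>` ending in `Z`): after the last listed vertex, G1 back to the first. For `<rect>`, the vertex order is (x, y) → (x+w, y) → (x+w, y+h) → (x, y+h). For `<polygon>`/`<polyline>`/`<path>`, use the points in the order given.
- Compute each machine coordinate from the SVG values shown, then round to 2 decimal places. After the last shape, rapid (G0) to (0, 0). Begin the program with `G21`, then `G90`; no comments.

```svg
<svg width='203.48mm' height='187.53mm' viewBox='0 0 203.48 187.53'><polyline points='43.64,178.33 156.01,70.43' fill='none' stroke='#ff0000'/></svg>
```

viewBox `0 0 203.48 187.53` with mm width/height → 1 unit = 1 mm. Flip: y_m = 187.53 − y_svg.

**Shape 1** — `<polyline>` line segment, stroke `#ff0000` → score (S507, F1419). Machine vertices: (43.64,9.20) → (156.01,117.10). Open path.

G21
G90
G0 X43.64 Y9.20
M3 S507
G01 X156.01 Y117.10 F1419
M5
G0 X0.00 Y0.00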